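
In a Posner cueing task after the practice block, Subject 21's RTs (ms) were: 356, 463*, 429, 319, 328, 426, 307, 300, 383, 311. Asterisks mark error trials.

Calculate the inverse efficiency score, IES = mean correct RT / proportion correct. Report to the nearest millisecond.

390 ms

Correct trials (n=9): 356, 429, 319, 328, 426, 307, 300, 383, 311
Mean correct RT = 3159/9 = 351.0000 ms
Proportion correct = 9/10
IES = 351.0000 / (9/10) = 390.000 ms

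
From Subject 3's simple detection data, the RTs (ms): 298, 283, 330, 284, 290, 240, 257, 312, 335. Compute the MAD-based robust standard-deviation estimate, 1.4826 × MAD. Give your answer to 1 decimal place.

Sorted: 240, 257, 283, 284, 290, 298, 312, 330, 335 → median = 290
|x − 290| sorted: 0, 6, 7, 8, 22, 33, 40, 45, 50 → MAD = 22
Robust SD ≈ 1.4826 × 22 = 32.617

32.6 ms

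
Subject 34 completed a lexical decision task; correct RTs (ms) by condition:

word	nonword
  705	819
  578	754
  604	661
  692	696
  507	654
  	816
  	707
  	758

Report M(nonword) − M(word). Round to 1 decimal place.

115.9 ms

M(word) = 3086/5 = 617.200
M(nonword) = 5865/8 = 733.125
Difference = 733.125 − 617.200 = 115.925 ms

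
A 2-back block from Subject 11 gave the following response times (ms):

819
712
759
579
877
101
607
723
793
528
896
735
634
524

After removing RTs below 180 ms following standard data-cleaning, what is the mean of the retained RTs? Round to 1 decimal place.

706.6 ms

Excluded: 101
Retained (n=13): Σ = 9186
Mean = 9186/13 = 706.6154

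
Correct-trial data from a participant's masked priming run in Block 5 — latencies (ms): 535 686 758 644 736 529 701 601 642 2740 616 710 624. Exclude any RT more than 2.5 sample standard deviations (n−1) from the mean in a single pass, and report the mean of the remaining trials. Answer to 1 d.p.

648.5 ms

n = 13, ΣRT = 10522, M = 809.385
Σ(x−M)² = 4096611.08; s = √(4096611.08/12) = 584.281
Cutoffs: 809.385 ± 2.5·584.281 → [-651.3, 2270.1]
Outside: 2740 → excluded.
Retained (n=12): Σ = 7782, mean = 7782/12 = 648.500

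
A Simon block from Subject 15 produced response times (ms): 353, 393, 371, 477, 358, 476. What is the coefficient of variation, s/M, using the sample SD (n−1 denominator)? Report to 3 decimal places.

n = 6, Σ = 2428, M = 404.6667
Σ(x−M)² = 16437.333; s = √(16437.333/5) = 57.3364
CV = 57.3364 / 404.6667 = 0.14169

0.142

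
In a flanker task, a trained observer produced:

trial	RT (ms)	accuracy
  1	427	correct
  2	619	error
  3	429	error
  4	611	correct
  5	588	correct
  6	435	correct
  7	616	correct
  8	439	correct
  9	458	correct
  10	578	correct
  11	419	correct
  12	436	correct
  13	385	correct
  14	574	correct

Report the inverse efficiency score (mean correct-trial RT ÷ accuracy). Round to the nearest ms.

Correct trials (n=12): 427, 611, 588, 435, 616, 439, 458, 578, 419, 436, 385, 574
Mean correct RT = 5966/12 = 497.1667 ms
Proportion correct = 12/14
IES = 497.1667 / (12/14) = 580.028 ms

580 ms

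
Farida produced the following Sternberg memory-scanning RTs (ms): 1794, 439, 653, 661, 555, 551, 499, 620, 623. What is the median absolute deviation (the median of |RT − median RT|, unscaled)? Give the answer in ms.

Sorted: 439, 499, 551, 555, 620, 623, 653, 661, 1794 → median = 620
|x − 620|: 1174, 181, 33, 41, 65, 69, 121, 0, 3
Sorted deviations: 0, 3, 33, 41, 65, 69, 121, 181, 1174 → MAD = 65

65 ms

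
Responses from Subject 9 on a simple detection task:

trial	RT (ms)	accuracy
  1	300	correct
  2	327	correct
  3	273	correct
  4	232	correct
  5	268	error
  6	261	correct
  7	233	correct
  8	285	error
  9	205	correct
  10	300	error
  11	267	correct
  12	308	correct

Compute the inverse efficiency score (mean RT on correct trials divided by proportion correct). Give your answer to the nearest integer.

Correct trials (n=9): 300, 327, 273, 232, 261, 233, 205, 267, 308
Mean correct RT = 2406/9 = 267.3333 ms
Proportion correct = 9/12
IES = 267.3333 / (9/12) = 356.444 ms

356 ms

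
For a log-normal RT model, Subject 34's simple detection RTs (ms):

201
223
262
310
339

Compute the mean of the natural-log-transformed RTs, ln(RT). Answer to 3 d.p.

5.568

ln(RT): 5.3033, 5.4072, 5.5683, 5.7366, 5.8260
Σ ln(RT) = 27.8414
Mean = 27.8414/5 = 5.56828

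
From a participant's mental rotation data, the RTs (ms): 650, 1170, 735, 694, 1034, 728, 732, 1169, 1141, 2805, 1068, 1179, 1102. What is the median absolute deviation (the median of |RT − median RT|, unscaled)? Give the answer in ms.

111 ms

Sorted: 650, 694, 728, 732, 735, 1034, 1068, 1102, 1141, 1169, 1170, 1179, 2805 → median = 1068
|x − 1068|: 418, 102, 333, 374, 34, 340, 336, 101, 73, 1737, 0, 111, 34
Sorted deviations: 0, 34, 34, 73, 101, 102, 111, 333, 336, 340, 374, 418, 1737 → MAD = 111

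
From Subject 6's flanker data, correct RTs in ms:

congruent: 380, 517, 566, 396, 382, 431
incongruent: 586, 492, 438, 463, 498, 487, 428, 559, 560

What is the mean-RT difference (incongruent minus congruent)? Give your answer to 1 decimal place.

55.9 ms

M(congruent) = 2672/6 = 445.333
M(incongruent) = 4511/9 = 501.222
Difference = 501.222 − 445.333 = 55.889 ms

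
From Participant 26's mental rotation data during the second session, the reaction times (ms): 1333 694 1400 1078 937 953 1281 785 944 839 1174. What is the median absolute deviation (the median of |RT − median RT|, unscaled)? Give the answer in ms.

Sorted: 694, 785, 839, 937, 944, 953, 1078, 1174, 1281, 1333, 1400 → median = 953
|x − 953|: 380, 259, 447, 125, 16, 0, 328, 168, 9, 114, 221
Sorted deviations: 0, 9, 16, 114, 125, 168, 221, 259, 328, 380, 447 → MAD = 168

168 ms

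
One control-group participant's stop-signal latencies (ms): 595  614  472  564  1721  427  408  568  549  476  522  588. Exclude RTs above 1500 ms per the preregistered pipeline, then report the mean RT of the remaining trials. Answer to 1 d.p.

Excluded: 1721
Retained (n=11): Σ = 5783
Mean = 5783/11 = 525.7273

525.7 ms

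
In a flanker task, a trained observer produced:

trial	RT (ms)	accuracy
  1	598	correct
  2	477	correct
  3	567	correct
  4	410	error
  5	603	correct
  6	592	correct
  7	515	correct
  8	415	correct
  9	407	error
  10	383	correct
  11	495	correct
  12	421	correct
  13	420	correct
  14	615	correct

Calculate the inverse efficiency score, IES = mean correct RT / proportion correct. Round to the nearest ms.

Correct trials (n=12): 598, 477, 567, 603, 592, 515, 415, 383, 495, 421, 420, 615
Mean correct RT = 6101/12 = 508.4167 ms
Proportion correct = 12/14
IES = 508.4167 / (12/14) = 593.153 ms

593 ms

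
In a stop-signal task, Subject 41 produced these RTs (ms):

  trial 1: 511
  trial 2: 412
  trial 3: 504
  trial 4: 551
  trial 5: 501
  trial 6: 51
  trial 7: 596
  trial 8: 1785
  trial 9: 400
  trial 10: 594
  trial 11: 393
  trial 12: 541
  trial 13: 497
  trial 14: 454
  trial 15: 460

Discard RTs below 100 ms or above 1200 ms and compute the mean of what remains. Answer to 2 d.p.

Excluded: 51, 1785
Retained (n=13): Σ = 6414
Mean = 6414/13 = 493.3846

493.38 ms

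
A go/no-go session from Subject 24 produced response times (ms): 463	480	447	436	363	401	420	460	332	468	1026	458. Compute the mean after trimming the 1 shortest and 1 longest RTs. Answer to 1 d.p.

439.6 ms

Sorted: 332, 363, 401, 420, 436, 447, 458, 460, 463, 468, 480, 1026
Drop lowest 1 (332) and highest 1 (1026)
Remaining (n=10): Σ = 4396, mean = 4396/10 = 439.600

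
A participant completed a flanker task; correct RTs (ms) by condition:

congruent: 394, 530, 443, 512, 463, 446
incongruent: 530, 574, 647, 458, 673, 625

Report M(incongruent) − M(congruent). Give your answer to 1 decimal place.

M(congruent) = 2788/6 = 464.667
M(incongruent) = 3507/6 = 584.500
Difference = 584.500 − 464.667 = 119.833 ms

119.8 ms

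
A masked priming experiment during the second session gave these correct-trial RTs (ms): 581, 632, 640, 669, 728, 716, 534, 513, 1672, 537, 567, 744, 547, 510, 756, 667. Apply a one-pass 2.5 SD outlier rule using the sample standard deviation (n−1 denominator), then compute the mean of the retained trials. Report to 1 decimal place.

n = 16, ΣRT = 11013, M = 688.312
Σ(x−M)² = 1139437.44; s = √(1139437.44/15) = 275.613
Cutoffs: 688.312 ± 2.5·275.613 → [-0.7, 1377.3]
Outside: 1672 → excluded.
Retained (n=15): Σ = 9341, mean = 9341/15 = 622.733

622.7 ms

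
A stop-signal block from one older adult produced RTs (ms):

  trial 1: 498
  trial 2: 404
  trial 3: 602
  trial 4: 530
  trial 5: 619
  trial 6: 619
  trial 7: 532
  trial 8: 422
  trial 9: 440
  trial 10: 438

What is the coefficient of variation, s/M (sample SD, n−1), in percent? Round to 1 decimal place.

n = 10, Σ = 5104, M = 510.4000
Σ(x−M)² = 62316.400; s = √(62316.400/9) = 83.2108
CV = 83.2108 / 510.4000 = 0.16303 = 16.303%

16.3%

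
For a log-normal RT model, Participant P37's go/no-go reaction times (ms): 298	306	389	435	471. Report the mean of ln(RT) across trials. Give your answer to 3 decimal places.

5.923

ln(RT): 5.6971, 5.7236, 5.9636, 6.0753, 6.1549
Σ ln(RT) = 29.6145
Mean = 29.6145/5 = 5.92289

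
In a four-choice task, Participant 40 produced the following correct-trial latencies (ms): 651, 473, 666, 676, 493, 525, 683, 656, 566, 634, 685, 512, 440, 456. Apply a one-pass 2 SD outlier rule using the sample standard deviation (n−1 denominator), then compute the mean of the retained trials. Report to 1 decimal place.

579.7 ms

n = 14, ΣRT = 8116, M = 579.714
Σ(x−M)² = 113816.86; s = √(113816.86/13) = 93.569
Cutoffs: 579.714 ± 2·93.569 → [392.6, 766.9]
No RTs fall outside the cutoffs; all 14 retained. Mean = 8116/14 = 579.714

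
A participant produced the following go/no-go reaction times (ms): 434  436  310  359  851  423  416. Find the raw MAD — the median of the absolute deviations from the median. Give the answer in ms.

13 ms

Sorted: 310, 359, 416, 423, 434, 436, 851 → median = 423
|x − 423|: 11, 13, 113, 64, 428, 0, 7
Sorted deviations: 0, 7, 11, 13, 64, 113, 428 → MAD = 13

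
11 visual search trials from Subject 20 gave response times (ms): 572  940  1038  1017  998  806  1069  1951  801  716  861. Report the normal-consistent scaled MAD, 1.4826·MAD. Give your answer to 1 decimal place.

191.3 ms

Sorted: 572, 716, 801, 806, 861, 940, 998, 1017, 1038, 1069, 1951 → median = 940
|x − 940| sorted: 0, 58, 77, 79, 98, 129, 134, 139, 224, 368, 1011 → MAD = 129
Robust SD ≈ 1.4826 × 129 = 191.255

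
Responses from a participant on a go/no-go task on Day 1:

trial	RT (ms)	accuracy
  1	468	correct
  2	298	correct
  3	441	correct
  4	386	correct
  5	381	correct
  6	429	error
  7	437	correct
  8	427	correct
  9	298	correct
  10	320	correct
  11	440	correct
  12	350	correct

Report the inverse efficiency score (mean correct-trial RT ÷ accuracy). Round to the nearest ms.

421 ms

Correct trials (n=11): 468, 298, 441, 386, 381, 437, 427, 298, 320, 440, 350
Mean correct RT = 4246/11 = 386.0000 ms
Proportion correct = 11/12
IES = 386.0000 / (11/12) = 421.091 ms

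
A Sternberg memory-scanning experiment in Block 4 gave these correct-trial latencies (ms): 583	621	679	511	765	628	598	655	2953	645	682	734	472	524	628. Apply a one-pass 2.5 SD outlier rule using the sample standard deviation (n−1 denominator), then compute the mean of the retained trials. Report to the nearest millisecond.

623 ms

n = 15, ΣRT = 11678, M = 778.533
Σ(x−M)² = 5154075.73; s = √(5154075.73/14) = 606.752
Cutoffs: 778.533 ± 2.5·606.752 → [-738.3, 2295.4]
Outside: 2953 → excluded.
Retained (n=14): Σ = 8725, mean = 8725/14 = 623.214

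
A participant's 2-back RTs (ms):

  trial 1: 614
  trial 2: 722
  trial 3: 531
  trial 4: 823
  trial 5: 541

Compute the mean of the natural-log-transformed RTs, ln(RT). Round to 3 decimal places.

ln(RT): 6.4200, 6.5820, 6.2748, 6.7130, 6.2934
Σ ln(RT) = 32.2832
Mean = 32.2832/5 = 6.45663

6.457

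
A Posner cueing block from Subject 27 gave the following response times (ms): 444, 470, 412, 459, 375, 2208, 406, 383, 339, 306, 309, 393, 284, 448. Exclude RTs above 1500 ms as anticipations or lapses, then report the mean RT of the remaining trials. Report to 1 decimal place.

Excluded: 2208
Retained (n=13): Σ = 5028
Mean = 5028/13 = 386.7692

386.8 ms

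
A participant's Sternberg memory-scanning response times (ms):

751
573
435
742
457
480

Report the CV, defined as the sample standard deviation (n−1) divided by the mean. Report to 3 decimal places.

0.249

n = 6, Σ = 3438, M = 573.0000
Σ(x−M)² = 101394.000; s = √(101394.000/5) = 142.4037
CV = 142.4037 / 573.0000 = 0.24852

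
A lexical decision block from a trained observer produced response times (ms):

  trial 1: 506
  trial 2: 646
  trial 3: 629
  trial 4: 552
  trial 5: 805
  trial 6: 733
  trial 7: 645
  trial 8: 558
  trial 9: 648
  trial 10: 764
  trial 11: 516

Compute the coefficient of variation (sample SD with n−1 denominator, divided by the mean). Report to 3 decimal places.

0.156

n = 11, Σ = 7002, M = 636.5455
Σ(x−M)² = 99164.727; s = √(99164.727/10) = 99.5815
CV = 99.5815 / 636.5455 = 0.15644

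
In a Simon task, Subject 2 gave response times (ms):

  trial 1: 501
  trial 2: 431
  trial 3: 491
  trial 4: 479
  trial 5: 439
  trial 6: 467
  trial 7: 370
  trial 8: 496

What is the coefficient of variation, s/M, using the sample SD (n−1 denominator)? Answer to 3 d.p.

n = 8, Σ = 3674, M = 459.2500
Σ(x−M)² = 13725.500; s = √(13725.500/7) = 44.2808
CV = 44.2808 / 459.2500 = 0.09642

0.096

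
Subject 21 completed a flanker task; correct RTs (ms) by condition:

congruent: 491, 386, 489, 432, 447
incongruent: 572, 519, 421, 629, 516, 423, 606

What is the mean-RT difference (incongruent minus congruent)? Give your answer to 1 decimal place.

77.6 ms

M(congruent) = 2245/5 = 449.000
M(incongruent) = 3686/7 = 526.571
Difference = 526.571 − 449.000 = 77.571 ms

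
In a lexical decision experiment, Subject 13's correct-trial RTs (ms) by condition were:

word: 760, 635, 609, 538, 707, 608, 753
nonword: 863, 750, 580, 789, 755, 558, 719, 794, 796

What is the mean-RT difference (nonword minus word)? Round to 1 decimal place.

75.2 ms

M(word) = 4610/7 = 658.571
M(nonword) = 6604/9 = 733.778
Difference = 733.778 − 658.571 = 75.206 ms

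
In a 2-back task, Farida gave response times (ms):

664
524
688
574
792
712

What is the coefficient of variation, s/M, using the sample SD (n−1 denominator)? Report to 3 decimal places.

n = 6, Σ = 3954, M = 659.0000
Σ(x−M)² = 46814.000; s = √(46814.000/5) = 96.7616
CV = 96.7616 / 659.0000 = 0.14683

0.147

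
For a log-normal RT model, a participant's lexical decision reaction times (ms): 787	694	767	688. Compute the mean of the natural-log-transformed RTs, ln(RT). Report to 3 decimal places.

ln(RT): 6.6682, 6.5425, 6.6425, 6.5338
Σ ln(RT) = 26.3870
Mean = 26.3870/4 = 6.59674

6.597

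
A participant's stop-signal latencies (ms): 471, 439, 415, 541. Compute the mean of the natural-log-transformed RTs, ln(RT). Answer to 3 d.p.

6.140

ln(RT): 6.1549, 6.0845, 6.0283, 6.2934
Σ ln(RT) = 24.5611
Mean = 24.5611/4 = 6.14026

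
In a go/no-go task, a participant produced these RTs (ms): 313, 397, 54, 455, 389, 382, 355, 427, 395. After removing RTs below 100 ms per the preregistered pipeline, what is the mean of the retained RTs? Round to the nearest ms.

Excluded: 54
Retained (n=8): Σ = 3113
Mean = 3113/8 = 389.1250

389 ms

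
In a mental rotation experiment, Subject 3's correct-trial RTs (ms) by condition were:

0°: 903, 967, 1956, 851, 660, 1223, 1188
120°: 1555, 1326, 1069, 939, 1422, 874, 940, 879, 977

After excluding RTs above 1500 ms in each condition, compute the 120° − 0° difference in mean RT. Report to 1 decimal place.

87.9 ms

0°: exclude 1956
120°: exclude 1555
M(0°) = 5792/6 = 965.333
M(120°) = 8426/8 = 1053.250
Difference = 1053.250 − 965.333 = 87.917 ms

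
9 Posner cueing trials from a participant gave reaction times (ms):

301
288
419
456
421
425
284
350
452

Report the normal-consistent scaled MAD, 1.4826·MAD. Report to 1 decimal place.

Sorted: 284, 288, 301, 350, 419, 421, 425, 452, 456 → median = 419
|x − 419| sorted: 0, 2, 6, 33, 37, 69, 118, 131, 135 → MAD = 37
Robust SD ≈ 1.4826 × 37 = 54.856

54.9 ms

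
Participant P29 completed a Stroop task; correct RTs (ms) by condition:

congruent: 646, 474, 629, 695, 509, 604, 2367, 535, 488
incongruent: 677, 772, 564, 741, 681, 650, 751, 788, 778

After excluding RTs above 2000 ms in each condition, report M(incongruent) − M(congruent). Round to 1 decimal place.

congruent: exclude 2367
M(congruent) = 4580/8 = 572.500
M(incongruent) = 6402/9 = 711.333
Difference = 711.333 − 572.500 = 138.833 ms

138.8 ms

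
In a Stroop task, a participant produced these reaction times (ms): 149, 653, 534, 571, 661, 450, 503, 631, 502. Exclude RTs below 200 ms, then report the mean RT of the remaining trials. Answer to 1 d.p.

563.1 ms

Excluded: 149
Retained (n=8): Σ = 4505
Mean = 4505/8 = 563.1250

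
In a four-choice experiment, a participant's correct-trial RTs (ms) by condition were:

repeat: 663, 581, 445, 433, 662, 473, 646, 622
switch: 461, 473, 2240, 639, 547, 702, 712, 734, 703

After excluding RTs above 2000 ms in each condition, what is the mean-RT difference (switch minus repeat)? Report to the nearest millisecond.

switch: exclude 2240
M(repeat) = 4525/8 = 565.625
M(switch) = 4971/8 = 621.375
Difference = 621.375 − 565.625 = 55.750 ms

56 ms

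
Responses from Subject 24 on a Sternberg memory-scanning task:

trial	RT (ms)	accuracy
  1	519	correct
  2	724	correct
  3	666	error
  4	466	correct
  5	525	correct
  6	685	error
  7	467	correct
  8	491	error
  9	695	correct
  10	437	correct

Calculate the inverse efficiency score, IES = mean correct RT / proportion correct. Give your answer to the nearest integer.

Correct trials (n=7): 519, 724, 466, 525, 467, 695, 437
Mean correct RT = 3833/7 = 547.5714 ms
Proportion correct = 7/10
IES = 547.5714 / (7/10) = 782.245 ms

782 ms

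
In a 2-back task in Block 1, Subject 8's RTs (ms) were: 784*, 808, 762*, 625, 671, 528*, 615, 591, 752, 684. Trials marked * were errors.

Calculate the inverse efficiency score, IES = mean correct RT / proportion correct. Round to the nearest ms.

Correct trials (n=7): 808, 625, 671, 615, 591, 752, 684
Mean correct RT = 4746/7 = 678.0000 ms
Proportion correct = 7/10
IES = 678.0000 / (7/10) = 968.571 ms

969 ms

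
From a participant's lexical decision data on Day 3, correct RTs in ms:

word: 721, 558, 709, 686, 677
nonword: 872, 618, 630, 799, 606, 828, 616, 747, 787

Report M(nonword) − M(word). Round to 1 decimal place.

52.4 ms

M(word) = 3351/5 = 670.200
M(nonword) = 6503/9 = 722.556
Difference = 722.556 − 670.200 = 52.356 ms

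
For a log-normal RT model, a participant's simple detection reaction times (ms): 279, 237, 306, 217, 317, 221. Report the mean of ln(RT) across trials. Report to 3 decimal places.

5.560

ln(RT): 5.6312, 5.4681, 5.7236, 5.3799, 5.7589, 5.3982
Σ ln(RT) = 33.3598
Mean = 33.3598/6 = 5.55997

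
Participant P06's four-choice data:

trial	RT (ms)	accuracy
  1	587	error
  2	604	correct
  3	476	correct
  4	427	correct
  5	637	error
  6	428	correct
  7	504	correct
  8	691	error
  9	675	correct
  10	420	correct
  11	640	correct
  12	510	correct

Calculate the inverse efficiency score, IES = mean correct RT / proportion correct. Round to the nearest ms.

694 ms

Correct trials (n=9): 604, 476, 427, 428, 504, 675, 420, 640, 510
Mean correct RT = 4684/9 = 520.4444 ms
Proportion correct = 9/12
IES = 520.4444 / (9/12) = 693.926 ms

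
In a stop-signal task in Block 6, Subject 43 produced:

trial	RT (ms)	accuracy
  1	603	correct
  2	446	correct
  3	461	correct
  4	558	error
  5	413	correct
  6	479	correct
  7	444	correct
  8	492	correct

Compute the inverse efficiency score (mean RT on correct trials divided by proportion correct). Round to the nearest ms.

Correct trials (n=7): 603, 446, 461, 413, 479, 444, 492
Mean correct RT = 3338/7 = 476.8571 ms
Proportion correct = 7/8
IES = 476.8571 / (7/8) = 544.980 ms

545 ms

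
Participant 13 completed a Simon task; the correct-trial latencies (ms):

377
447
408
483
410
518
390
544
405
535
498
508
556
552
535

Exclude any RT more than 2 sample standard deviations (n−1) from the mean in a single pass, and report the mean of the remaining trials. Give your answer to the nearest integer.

n = 15, ΣRT = 7166, M = 477.733
Σ(x−M)² = 59096.93; s = √(59096.93/14) = 64.971
Cutoffs: 477.733 ± 2·64.971 → [347.8, 607.7]
No RTs fall outside the cutoffs; all 15 retained. Mean = 7166/15 = 477.733

478 ms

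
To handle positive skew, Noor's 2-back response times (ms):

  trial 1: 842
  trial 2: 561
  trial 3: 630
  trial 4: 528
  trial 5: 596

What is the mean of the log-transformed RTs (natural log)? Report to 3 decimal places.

ln(RT): 6.7358, 6.3297, 6.4457, 6.2691, 6.3902
Σ ln(RT) = 32.1706
Mean = 32.1706/5 = 6.43411

6.434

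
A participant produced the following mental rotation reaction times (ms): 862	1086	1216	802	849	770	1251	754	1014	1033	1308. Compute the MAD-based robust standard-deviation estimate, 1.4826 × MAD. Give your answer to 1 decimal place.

Sorted: 754, 770, 802, 849, 862, 1014, 1033, 1086, 1216, 1251, 1308 → median = 1014
|x − 1014| sorted: 0, 19, 72, 152, 165, 202, 212, 237, 244, 260, 294 → MAD = 202
Robust SD ≈ 1.4826 × 202 = 299.485

299.5 ms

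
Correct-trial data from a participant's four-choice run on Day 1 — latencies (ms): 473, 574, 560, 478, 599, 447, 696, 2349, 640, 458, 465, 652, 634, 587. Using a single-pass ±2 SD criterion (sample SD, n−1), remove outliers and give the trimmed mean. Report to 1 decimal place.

n = 14, ΣRT = 9612, M = 686.571
Σ(x−M)² = 3064009.43; s = √(3064009.43/13) = 485.482
Cutoffs: 686.571 ± 2·485.482 → [-284.4, 1657.5]
Outside: 2349 → excluded.
Retained (n=13): Σ = 7263, mean = 7263/13 = 558.692

558.7 ms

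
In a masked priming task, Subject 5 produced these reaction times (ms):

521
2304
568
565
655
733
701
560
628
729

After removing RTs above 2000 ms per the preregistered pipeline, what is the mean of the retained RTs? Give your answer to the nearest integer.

Excluded: 2304
Retained (n=9): Σ = 5660
Mean = 5660/9 = 628.8889

629 ms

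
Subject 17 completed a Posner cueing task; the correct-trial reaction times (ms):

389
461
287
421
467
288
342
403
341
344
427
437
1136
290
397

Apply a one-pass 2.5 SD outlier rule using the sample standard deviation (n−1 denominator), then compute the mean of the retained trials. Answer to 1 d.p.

n = 15, ΣRT = 6430, M = 428.667
Σ(x−M)² = 587651.33; s = √(587651.33/14) = 204.878
Cutoffs: 428.667 ± 2.5·204.878 → [-83.5, 940.9]
Outside: 1136 → excluded.
Retained (n=14): Σ = 5294, mean = 5294/14 = 378.143

378.1 ms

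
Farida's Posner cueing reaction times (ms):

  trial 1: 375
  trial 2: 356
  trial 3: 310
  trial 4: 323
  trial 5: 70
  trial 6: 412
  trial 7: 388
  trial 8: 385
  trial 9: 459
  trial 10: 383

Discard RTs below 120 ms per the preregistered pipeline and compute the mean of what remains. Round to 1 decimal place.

Excluded: 70
Retained (n=9): Σ = 3391
Mean = 3391/9 = 376.7778

376.8 ms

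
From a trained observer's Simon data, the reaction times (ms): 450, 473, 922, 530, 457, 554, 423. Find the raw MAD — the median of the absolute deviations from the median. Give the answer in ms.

Sorted: 423, 450, 457, 473, 530, 554, 922 → median = 473
|x − 473|: 23, 0, 449, 57, 16, 81, 50
Sorted deviations: 0, 16, 23, 50, 57, 81, 449 → MAD = 50

50 ms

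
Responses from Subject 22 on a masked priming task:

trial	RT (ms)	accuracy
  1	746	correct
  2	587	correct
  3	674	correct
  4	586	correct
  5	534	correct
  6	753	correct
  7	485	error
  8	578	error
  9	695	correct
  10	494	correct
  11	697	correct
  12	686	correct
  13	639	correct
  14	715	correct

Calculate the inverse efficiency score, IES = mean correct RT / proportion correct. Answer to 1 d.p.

758.9 ms

Correct trials (n=12): 746, 587, 674, 586, 534, 753, 695, 494, 697, 686, 639, 715
Mean correct RT = 7806/12 = 650.5000 ms
Proportion correct = 12/14
IES = 650.5000 / (12/14) = 758.917 ms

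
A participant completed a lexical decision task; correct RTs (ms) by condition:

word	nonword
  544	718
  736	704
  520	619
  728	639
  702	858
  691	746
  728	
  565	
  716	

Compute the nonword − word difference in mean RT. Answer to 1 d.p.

55.1 ms

M(word) = 5930/9 = 658.889
M(nonword) = 4284/6 = 714.000
Difference = 714.000 − 658.889 = 55.111 ms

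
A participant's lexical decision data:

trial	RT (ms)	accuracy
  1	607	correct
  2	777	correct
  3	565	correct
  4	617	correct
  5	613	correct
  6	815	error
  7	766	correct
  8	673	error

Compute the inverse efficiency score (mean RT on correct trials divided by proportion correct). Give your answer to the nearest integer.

877 ms

Correct trials (n=6): 607, 777, 565, 617, 613, 766
Mean correct RT = 3945/6 = 657.5000 ms
Proportion correct = 6/8
IES = 657.5000 / (6/8) = 876.667 ms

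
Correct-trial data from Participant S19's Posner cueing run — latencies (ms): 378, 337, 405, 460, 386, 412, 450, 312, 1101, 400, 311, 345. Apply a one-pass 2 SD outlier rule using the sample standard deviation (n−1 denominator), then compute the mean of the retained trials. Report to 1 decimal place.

381.5 ms

n = 12, ΣRT = 5297, M = 441.417
Σ(x−M)² = 500424.92; s = √(500424.92/11) = 213.291
Cutoffs: 441.417 ± 2·213.291 → [14.8, 868.0]
Outside: 1101 → excluded.
Retained (n=11): Σ = 4196, mean = 4196/11 = 381.455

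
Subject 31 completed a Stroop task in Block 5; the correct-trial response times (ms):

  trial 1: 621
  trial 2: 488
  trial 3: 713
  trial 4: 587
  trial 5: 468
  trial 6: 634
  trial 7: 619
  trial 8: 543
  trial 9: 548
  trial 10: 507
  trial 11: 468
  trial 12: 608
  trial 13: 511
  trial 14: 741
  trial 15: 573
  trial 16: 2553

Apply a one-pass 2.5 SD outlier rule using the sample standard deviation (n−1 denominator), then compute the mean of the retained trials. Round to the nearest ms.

575 ms

n = 16, ΣRT = 11182, M = 698.875
Σ(x−M)² = 3763273.75; s = √(3763273.75/15) = 500.884
Cutoffs: 698.875 ± 2.5·500.884 → [-553.3, 1951.1]
Outside: 2553 → excluded.
Retained (n=15): Σ = 8629, mean = 8629/15 = 575.267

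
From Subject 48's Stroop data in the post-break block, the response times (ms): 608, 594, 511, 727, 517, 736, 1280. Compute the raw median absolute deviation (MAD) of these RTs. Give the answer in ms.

Sorted: 511, 517, 594, 608, 727, 736, 1280 → median = 608
|x − 608|: 0, 14, 97, 119, 91, 128, 672
Sorted deviations: 0, 14, 91, 97, 119, 128, 672 → MAD = 97

97 ms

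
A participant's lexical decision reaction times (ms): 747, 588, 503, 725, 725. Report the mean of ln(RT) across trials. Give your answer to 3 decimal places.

ln(RT): 6.6161, 6.3767, 6.2206, 6.5862, 6.5862
Σ ln(RT) = 32.3857
Mean = 32.3857/5 = 6.47715

6.477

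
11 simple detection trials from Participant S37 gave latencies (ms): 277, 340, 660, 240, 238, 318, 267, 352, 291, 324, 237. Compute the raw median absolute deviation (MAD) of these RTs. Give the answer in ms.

Sorted: 237, 238, 240, 267, 277, 291, 318, 324, 340, 352, 660 → median = 291
|x − 291|: 14, 49, 369, 51, 53, 27, 24, 61, 0, 33, 54
Sorted deviations: 0, 14, 24, 27, 33, 49, 51, 53, 54, 61, 369 → MAD = 49

49 ms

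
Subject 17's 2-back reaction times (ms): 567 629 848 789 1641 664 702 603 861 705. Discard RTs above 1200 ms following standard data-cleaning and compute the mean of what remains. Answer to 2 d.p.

707.56 ms

Excluded: 1641
Retained (n=9): Σ = 6368
Mean = 6368/9 = 707.5556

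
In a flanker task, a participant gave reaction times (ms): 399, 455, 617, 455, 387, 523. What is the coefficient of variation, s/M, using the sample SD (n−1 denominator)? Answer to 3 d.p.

0.181

n = 6, Σ = 2836, M = 472.6667
Σ(x−M)² = 36755.333; s = √(36755.333/5) = 85.7384
CV = 85.7384 / 472.6667 = 0.18139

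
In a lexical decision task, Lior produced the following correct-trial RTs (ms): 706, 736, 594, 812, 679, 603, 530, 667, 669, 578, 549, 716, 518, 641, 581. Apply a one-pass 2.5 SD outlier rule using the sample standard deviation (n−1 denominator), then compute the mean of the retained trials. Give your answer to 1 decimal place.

638.6 ms

n = 15, ΣRT = 9579, M = 638.600
Σ(x−M)² = 98069.60; s = √(98069.60/14) = 83.696
Cutoffs: 638.600 ± 2.5·83.696 → [429.4, 847.8]
No RTs fall outside the cutoffs; all 15 retained. Mean = 9579/15 = 638.600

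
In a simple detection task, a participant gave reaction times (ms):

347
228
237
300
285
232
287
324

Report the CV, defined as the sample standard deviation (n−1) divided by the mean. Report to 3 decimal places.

n = 8, Σ = 2240, M = 280.0000
Σ(x−M)² = 13756.000; s = √(13756.000/7) = 44.3299
CV = 44.3299 / 280.0000 = 0.15832

0.158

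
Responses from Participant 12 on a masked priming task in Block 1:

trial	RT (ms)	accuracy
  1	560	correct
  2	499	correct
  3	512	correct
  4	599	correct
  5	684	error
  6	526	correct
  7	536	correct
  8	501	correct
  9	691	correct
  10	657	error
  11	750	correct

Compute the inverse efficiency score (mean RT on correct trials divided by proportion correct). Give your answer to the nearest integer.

703 ms

Correct trials (n=9): 560, 499, 512, 599, 526, 536, 501, 691, 750
Mean correct RT = 5174/9 = 574.8889 ms
Proportion correct = 9/11
IES = 574.8889 / (9/11) = 702.642 ms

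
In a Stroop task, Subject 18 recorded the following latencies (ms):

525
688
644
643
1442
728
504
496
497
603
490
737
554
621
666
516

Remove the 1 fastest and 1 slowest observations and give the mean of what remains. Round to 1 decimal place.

Sorted: 490, 496, 497, 504, 516, 525, 554, 603, 621, 643, 644, 666, 688, 728, 737, 1442
Drop lowest 1 (490) and highest 1 (1442)
Remaining (n=14): Σ = 8422, mean = 8422/14 = 601.571

601.6 ms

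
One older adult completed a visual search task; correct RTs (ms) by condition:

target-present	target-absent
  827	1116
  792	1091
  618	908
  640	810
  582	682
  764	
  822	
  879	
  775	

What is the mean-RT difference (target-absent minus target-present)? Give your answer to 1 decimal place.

177.1 ms

M(target-present) = 6699/9 = 744.333
M(target-absent) = 4607/5 = 921.400
Difference = 921.400 − 744.333 = 177.067 ms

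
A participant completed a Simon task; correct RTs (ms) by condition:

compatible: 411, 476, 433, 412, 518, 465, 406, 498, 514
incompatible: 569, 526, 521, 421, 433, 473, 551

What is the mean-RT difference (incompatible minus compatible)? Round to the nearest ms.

40 ms

M(compatible) = 4133/9 = 459.222
M(incompatible) = 3494/7 = 499.143
Difference = 499.143 − 459.222 = 39.921 ms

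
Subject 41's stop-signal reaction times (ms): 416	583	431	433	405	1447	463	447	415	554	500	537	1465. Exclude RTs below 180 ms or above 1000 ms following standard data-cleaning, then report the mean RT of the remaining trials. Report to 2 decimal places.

471.27 ms

Excluded: 1447, 1465
Retained (n=11): Σ = 5184
Mean = 5184/11 = 471.2727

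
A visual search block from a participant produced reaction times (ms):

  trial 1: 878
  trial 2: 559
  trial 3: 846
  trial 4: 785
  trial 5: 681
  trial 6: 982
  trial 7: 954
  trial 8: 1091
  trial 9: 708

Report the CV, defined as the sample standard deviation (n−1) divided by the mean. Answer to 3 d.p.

n = 9, Σ = 7484, M = 831.5556
Σ(x−M)² = 221690.222; s = √(221690.222/8) = 166.4670
CV = 166.4670 / 831.5556 = 0.20019

0.200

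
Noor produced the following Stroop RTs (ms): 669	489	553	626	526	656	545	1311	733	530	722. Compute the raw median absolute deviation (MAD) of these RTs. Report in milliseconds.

96 ms

Sorted: 489, 526, 530, 545, 553, 626, 656, 669, 722, 733, 1311 → median = 626
|x − 626|: 43, 137, 73, 0, 100, 30, 81, 685, 107, 96, 96
Sorted deviations: 0, 30, 43, 73, 81, 96, 96, 100, 107, 137, 685 → MAD = 96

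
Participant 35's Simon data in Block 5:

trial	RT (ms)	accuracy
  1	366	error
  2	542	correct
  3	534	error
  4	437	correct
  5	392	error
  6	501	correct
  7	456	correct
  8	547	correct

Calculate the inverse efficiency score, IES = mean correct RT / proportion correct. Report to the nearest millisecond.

795 ms

Correct trials (n=5): 542, 437, 501, 456, 547
Mean correct RT = 2483/5 = 496.6000 ms
Proportion correct = 5/8
IES = 496.6000 / (5/8) = 794.560 ms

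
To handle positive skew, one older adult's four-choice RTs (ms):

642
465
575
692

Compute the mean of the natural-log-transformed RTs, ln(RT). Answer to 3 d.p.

ln(RT): 6.4646, 6.1420, 6.3544, 6.5396
Σ ln(RT) = 25.5006
Mean = 25.5006/4 = 6.37515

6.375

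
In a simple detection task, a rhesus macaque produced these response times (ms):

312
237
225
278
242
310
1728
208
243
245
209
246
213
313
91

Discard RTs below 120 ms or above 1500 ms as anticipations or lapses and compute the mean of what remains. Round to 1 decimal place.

Excluded: 91, 1728
Retained (n=13): Σ = 3281
Mean = 3281/13 = 252.3846

252.4 ms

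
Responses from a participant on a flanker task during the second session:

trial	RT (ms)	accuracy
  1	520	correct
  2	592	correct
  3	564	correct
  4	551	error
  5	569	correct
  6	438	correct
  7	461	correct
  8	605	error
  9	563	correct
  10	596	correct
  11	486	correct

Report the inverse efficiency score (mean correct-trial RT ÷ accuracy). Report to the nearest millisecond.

650 ms

Correct trials (n=9): 520, 592, 564, 569, 438, 461, 563, 596, 486
Mean correct RT = 4789/9 = 532.1111 ms
Proportion correct = 9/11
IES = 532.1111 / (9/11) = 650.358 ms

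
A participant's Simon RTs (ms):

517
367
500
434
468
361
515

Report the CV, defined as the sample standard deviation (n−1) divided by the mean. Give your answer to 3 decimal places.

n = 7, Σ = 3162, M = 451.7143
Σ(x−M)² = 26583.429; s = √(26583.429/6) = 66.5625
CV = 66.5625 / 451.7143 = 0.14736

0.147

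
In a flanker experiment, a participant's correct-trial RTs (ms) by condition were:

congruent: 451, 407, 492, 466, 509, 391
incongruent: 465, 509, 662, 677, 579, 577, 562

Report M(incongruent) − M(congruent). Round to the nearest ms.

M(congruent) = 2716/6 = 452.667
M(incongruent) = 4031/7 = 575.857
Difference = 575.857 − 452.667 = 123.190 ms

123 ms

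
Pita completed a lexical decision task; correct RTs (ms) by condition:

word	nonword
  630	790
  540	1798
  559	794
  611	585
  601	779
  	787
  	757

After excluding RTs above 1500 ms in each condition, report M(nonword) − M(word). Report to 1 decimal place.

160.5 ms

nonword: exclude 1798
M(word) = 2941/5 = 588.200
M(nonword) = 4492/6 = 748.667
Difference = 748.667 − 588.200 = 160.467 ms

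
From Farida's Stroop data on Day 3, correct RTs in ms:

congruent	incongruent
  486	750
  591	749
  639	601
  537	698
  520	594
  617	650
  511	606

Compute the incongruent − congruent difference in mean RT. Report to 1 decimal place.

106.7 ms

M(congruent) = 3901/7 = 557.286
M(incongruent) = 4648/7 = 664.000
Difference = 664.000 − 557.286 = 106.714 ms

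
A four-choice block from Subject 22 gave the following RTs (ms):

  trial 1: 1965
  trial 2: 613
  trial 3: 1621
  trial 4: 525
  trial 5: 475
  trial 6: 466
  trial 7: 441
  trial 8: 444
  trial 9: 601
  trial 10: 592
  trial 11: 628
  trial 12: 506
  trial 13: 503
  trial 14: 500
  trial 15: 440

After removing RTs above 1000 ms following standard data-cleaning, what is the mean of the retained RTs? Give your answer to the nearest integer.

Excluded: 1621, 1965
Retained (n=13): Σ = 6734
Mean = 6734/13 = 518.0000

518 ms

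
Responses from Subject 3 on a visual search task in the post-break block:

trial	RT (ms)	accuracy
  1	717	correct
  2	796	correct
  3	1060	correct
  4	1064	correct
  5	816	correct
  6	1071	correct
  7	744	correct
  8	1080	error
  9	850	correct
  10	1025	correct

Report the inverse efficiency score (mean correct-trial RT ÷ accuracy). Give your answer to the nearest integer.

Correct trials (n=9): 717, 796, 1060, 1064, 816, 1071, 744, 850, 1025
Mean correct RT = 8143/9 = 904.7778 ms
Proportion correct = 9/10
IES = 904.7778 / (9/10) = 1005.309 ms

1005 ms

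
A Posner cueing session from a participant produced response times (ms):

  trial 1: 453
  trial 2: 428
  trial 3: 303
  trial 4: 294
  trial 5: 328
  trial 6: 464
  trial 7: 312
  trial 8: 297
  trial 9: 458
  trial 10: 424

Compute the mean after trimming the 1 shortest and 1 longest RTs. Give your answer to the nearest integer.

375 ms

Sorted: 294, 297, 303, 312, 328, 424, 428, 453, 458, 464
Drop lowest 1 (294) and highest 1 (464)
Remaining (n=8): Σ = 3003, mean = 3003/8 = 375.375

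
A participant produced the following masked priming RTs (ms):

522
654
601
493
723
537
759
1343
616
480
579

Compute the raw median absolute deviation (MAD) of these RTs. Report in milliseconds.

79 ms

Sorted: 480, 493, 522, 537, 579, 601, 616, 654, 723, 759, 1343 → median = 601
|x − 601|: 79, 53, 0, 108, 122, 64, 158, 742, 15, 121, 22
Sorted deviations: 0, 15, 22, 53, 64, 79, 108, 121, 122, 158, 742 → MAD = 79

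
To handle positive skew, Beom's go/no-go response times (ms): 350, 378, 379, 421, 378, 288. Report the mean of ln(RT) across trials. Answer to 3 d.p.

ln(RT): 5.8579, 5.9349, 5.9375, 6.0426, 5.9349, 5.6630
Σ ln(RT) = 35.3709
Mean = 35.3709/6 = 5.89514

5.895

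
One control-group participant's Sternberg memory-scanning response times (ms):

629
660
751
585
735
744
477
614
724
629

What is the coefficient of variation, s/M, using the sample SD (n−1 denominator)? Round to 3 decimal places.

n = 10, Σ = 6548, M = 654.8000
Σ(x−M)² = 67939.600; s = √(67939.600/9) = 86.8841
CV = 86.8841 / 654.8000 = 0.13269

0.133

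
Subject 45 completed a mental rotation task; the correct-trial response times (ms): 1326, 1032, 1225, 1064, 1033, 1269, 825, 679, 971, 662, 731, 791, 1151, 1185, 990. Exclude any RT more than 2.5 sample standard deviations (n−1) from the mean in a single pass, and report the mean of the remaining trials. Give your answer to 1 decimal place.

n = 15, ΣRT = 14934, M = 995.600
Σ(x−M)² = 657099.60; s = √(657099.60/14) = 216.646
Cutoffs: 995.600 ± 2.5·216.646 → [454.0, 1537.2]
No RTs fall outside the cutoffs; all 15 retained. Mean = 14934/15 = 995.600

995.6 ms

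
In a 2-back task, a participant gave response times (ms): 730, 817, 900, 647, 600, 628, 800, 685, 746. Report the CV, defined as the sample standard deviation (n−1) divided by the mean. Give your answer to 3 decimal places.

n = 9, Σ = 6553, M = 728.1111
Σ(x−M)² = 77810.889; s = √(77810.889/8) = 98.6223
CV = 98.6223 / 728.1111 = 0.13545

0.135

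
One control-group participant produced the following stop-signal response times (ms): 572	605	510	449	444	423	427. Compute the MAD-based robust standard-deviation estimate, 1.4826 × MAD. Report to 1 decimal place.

38.5 ms

Sorted: 423, 427, 444, 449, 510, 572, 605 → median = 449
|x − 449| sorted: 0, 5, 22, 26, 61, 123, 156 → MAD = 26
Robust SD ≈ 1.4826 × 26 = 38.548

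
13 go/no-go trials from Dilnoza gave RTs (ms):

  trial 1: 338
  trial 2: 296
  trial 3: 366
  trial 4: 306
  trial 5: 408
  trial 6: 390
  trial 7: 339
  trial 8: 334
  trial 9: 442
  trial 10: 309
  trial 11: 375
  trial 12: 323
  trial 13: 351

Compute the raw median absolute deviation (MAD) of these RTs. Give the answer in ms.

Sorted: 296, 306, 309, 323, 334, 338, 339, 351, 366, 375, 390, 408, 442 → median = 339
|x − 339|: 1, 43, 27, 33, 69, 51, 0, 5, 103, 30, 36, 16, 12
Sorted deviations: 0, 1, 5, 12, 16, 27, 30, 33, 36, 43, 51, 69, 103 → MAD = 30

30 ms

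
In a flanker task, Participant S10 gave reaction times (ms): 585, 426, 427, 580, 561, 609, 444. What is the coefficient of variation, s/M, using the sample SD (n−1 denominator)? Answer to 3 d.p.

0.159

n = 7, Σ = 3632, M = 518.8571
Σ(x−M)² = 40678.857; s = √(40678.857/6) = 82.3396
CV = 82.3396 / 518.8571 = 0.15869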